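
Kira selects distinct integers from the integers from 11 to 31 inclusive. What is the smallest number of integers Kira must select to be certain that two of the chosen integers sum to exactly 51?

16

Group the elements by complementary pair {x, 51−x}: {20,31}, {21,30}, {22,29}, …, giving 6 two-element pairs and 9 integers whose partner 51−x falls outside [11,31].
By the pigeonhole principle, treating each of those 15 groups as a pigeonhole, one can pick one integer per group — 15 integers — with no two summing to 51.
The 16th integer lands in an occupied pair, forcing a sum of 51.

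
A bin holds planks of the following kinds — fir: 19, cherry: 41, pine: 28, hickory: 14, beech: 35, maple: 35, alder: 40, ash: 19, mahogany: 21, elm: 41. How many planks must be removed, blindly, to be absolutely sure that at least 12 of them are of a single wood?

By the pigeonhole principle, put each drawn plank into a box by wood. The largest draw with every box below 12 takes min(count, 11) from each wood.
Σ min(cᵢ, 11) = 11 + 11 + 11 + 11 + 11 + 11 + 11 + 11 + 11 + 11 = 110.
Draw number 110 + 1 = 111 must push one box to 12.

111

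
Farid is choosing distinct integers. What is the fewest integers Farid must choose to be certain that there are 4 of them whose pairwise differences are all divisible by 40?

121

Integers whose pairwise differences are multiples of 40 are exactly those sharing a remainder mod 40. Pigeonhole: the 40 residue classes mod 40 are the pigeonholes.
With 120 integers one could put 3 in each residue class and have no class reach 4.
The 121st integer pushes some class to 4, so 40·3 + 1 = 121.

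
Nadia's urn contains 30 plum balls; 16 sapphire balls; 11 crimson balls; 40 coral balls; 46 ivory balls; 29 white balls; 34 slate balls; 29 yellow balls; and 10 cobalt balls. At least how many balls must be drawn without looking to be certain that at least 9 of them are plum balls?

In the worst case for collecting plum balls, every non-plum ball comes out first.
There are 16 + 11 + 40 + 46 + 29 + 34 + 29 + 10 = 215 non-plum balls altogether.
After those, each further ball must be plum, so 215 + 9 = 224 draws guarantee 9 plum balls.

224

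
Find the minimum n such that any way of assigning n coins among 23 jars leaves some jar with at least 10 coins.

208

With 207 coins one could put exactly 9 in each of the 23 jars, and no jar would reach 10.
One more coin must land in a jar that already has 9, giving it 10.
So 23 × 9 + 1 = 208 coins are required.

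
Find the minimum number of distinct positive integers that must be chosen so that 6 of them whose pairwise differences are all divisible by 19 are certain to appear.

Integers whose pairwise differences are multiples of 19 are exactly those sharing a remainder mod 19. By the pigeonhole principle, the 19 residue classes mod 19 are the pigeonholes.
With 95 integers one could put 5 in each residue class and have no class reach 6.
The 96th integer pushes some class to 6, so 19·5 + 1 = 96.

96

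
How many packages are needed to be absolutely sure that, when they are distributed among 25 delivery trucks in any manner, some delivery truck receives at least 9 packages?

With 200 packages one could put exactly 8 in each of the 25 delivery trucks, and no delivery truck would reach 9.
Pigeonhole: one more package must land in a delivery truck that already has 8, giving it 9.
So 25 × 8 + 1 = 201 packages are required.

201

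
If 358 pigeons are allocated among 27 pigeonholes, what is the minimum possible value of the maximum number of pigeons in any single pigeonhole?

The 27 pigeonholes are the holes and the 358 pigeons are the pigeons.
If every pigeonhole held at most 13 pigeons, the total would be at most 27 × 13 = 351, which is less than 358.
So some pigeonhole holds at least ⌈358/27⌉ = 14 pigeons.

14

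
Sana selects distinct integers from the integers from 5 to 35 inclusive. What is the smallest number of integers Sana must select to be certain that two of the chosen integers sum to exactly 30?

Group the elements by complementary pair {x, 30−x}: {5,25}, {6,24}, {7,23}, …, giving 10 two-element pairs; the single value 15 (it cannot pair with itself since the integers are distinct); and 10 integers whose partner 30−x falls outside [5,35].
Pigeonhole: treating each of those 21 groups as a pigeonhole, one can pick one integer per group — 21 integers — with no two summing to 30.
The 22nd integer lands in an occupied pair, forcing a sum of 30.

22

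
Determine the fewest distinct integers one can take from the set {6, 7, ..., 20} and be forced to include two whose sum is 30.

Two chosen integers sum to 30 exactly when both halves of some pair {x, 30−x} with 10 ≤ x ≤ 30−x ≤ 20 are chosen — 5 such pairs.
The remaining 5 elements (those with no distinct partner in range) can never complete a 30-sum, so the worst case takes all of them and one from each pair: 5 + 5 = 10.
The 11th integer has to be the second member of some pair, so 10 + 1 = 11.

11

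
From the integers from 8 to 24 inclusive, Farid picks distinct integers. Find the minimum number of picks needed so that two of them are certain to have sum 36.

12

A set avoiding the sum 36 can contain at most one of each pair {x, 36−x}, plus the 5 elements whose complement lies outside the range or equal to its own complement.
The integers 8, …, 18 (11 of them) are such a set: any two sum to at least 8+9 = 17 and at most 17+18 = 35 < 36.
By pigeonhole, any 12th integer completes one of the 6 pairs, so 12 choices force a sum of 36.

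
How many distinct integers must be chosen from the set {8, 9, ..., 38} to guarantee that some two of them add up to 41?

Two chosen integers sum to 41 exactly when both halves of some pair {x, 41−x} with 8 ≤ x ≤ 41−x ≤ 33 are chosen — 13 such pairs.
The remaining 5 elements (those with no distinct partner in range) can never complete a 41-sum, so the worst case takes all of them and one from each pair: 5 + 13 = 18.
The 19th integer has to be the second member of some pair, so 18 + 1 = 19.

19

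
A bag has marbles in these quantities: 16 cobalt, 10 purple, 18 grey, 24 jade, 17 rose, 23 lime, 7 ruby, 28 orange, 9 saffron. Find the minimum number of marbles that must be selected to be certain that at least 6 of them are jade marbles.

In the worst case for collecting jade marbles, every non-jade marble comes out first.
There are 16 + 10 + 18 + 17 + 23 + 7 + 28 + 9 = 128 non-jade marbles altogether.
After those, each further marble must be jade, so 128 + 6 = 134 draws guarantee 6 jade marbles.

134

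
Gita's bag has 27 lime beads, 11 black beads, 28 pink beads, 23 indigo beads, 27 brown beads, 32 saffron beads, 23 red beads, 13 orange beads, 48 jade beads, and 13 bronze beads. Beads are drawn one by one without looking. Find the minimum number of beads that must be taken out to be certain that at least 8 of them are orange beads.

240

In the worst case for collecting orange beads, every non-orange bead comes out first.
There are 27 + 11 + 28 + 23 + 27 + 32 + 23 + 48 + 13 = 232 non-orange beads altogether.
After those, each further bead must be orange, so 232 + 8 = 240 draws guarantee 8 orange beads.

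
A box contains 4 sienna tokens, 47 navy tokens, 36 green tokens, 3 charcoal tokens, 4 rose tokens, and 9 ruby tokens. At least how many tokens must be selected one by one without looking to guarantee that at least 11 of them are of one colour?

41

By the pigeonhole principle, put each drawn token into a box by colour. The largest draw with every box below 11 takes min(count, 10) from each colour; colours with fewer than 10 contribute all they have.
Σ min(cᵢ, 10) = 4 + 10 + 10 + 3 + 4 + 9 = 40.
Draw number 40 + 1 = 41 must push one box to 11.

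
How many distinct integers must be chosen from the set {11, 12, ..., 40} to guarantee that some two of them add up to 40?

Group the elements by complementary pair {x, 40−x}: {11,29}, {12,28}, {13,27}, …, giving 9 two-element pairs, the single value 20 (it cannot pair with itself since the integers are distinct), and 11 integers whose partner 40−x falls outside [11,40].
Treating each of those 21 groups as a pigeonhole, one can pick one integer per group — 21 integers — with no two summing to 40.
The 22nd integer lands in an occupied pair, forcing a sum of 40.

22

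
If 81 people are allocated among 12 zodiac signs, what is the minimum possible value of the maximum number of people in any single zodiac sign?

The 12 zodiac signs are the holes and the 81 people are the pigeons.
If every zodiac sign held at most 6 people, the total would be at most 12 × 6 = 72, which is less than 81.
So some zodiac sign holds at least ⌈81/12⌉ = 7 people.

7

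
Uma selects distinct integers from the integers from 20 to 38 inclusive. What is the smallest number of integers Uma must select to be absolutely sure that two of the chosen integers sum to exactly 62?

Group the elements by complementary pair {x, 62−x}: {24,38}, {25,37}, {26,36}, …, giving 7 two-element pairs, the single value 31 (it cannot pair with itself since the integers are distinct), and 4 integers whose partner 62−x falls outside [20,38].
By the pigeonhole principle, treating each of those 12 groups as a pigeonhole, one can pick one integer per group — 12 integers — with no two summing to 62.
The 13th integer lands in an occupied pair, forcing a sum of 62.

13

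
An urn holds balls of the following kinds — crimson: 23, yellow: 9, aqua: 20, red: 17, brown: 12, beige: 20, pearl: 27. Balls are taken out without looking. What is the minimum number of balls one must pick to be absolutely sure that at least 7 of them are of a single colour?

43

An adversary could hand out at most 6 balls per colour: 6 + 6 + 6 + 6 + 6 + 6 + 6 = 42 balls and still no colour has 7.
One more ball lands in a colour already at 6, so 43 draws are enough and 42 are not.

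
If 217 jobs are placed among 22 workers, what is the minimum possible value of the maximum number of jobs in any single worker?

The 22 workers are the holes and the 217 jobs are the pigeons.
If every worker held at most 9 jobs, the total would be at most 22 × 9 = 198, which is less than 217.
So some worker holds at least ⌈217/22⌉ = 10 jobs.

10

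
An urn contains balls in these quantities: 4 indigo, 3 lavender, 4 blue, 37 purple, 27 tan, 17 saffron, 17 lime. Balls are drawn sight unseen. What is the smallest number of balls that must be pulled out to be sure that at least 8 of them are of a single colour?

40

The 7 colours are the holes; the balls drawn are the pigeons.
To avoid 8 of any one colour, the worst case takes at most 7 of each colour, or every ball of a colour that has fewer than 7.
That gives 4 + 3 + 4 + 7 + 7 + 7 + 7 = 39 balls with no colour reaching 8.
The next ball forces some colour to 8, so 39 + 1 = 40.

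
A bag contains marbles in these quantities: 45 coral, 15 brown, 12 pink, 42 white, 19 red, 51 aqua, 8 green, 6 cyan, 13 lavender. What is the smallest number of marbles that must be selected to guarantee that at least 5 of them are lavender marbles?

In the worst case for collecting lavender marbles, every non-lavender marble comes out first.
There are 45 + 15 + 12 + 42 + 19 + 51 + 8 + 6 = 198 non-lavender marbles altogether.
After those, each further marble must be lavender, so 198 + 5 = 203 draws guarantee 5 lavender marbles.

203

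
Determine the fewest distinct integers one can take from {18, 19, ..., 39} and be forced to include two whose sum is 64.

Group the elements by complementary pair {x, 64−x}: {25,39}, {26,38}, {27,37}, …, giving 7 two-element pairs, the single value 32 (it cannot pair with itself since the integers are distinct), and 7 integers whose partner 64−x falls outside [18,39].
Treating each of those 15 groups as a pigeonhole, one can pick one integer per group — 15 integers — with no two summing to 64.
The 16th integer lands in an occupied pair, forcing a sum of 64.

16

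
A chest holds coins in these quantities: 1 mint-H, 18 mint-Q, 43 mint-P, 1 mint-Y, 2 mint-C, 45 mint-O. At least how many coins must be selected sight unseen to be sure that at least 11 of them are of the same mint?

By the pigeonhole principle, the 6 mints are the holes; the coins drawn are the pigeons.
To avoid 11 of any one mint, the worst case takes at most 10 of each mint, or every coin of a mint that has fewer than 10.
That gives 1 + 10 + 10 + 1 + 2 + 10 = 34 coins with no mint reaching 11.
The next coin forces some mint to 11, so 34 + 1 = 35.

35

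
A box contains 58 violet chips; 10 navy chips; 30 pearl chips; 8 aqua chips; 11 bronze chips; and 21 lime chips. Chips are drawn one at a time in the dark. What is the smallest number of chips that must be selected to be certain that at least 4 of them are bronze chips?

In the worst case for collecting bronze chips, every non-bronze chip comes out first.
There are 58 + 10 + 30 + 8 + 21 = 127 non-bronze chips altogether.
After those, each further chip must be bronze, so 127 + 4 = 131 draws guarantee 4 bronze chips.

131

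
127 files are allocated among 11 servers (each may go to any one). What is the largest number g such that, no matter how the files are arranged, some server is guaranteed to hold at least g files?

By the pigeonhole principle, the 11 servers are the holes and the 127 files are the pigeons.
If every server held at most 11 files, the total would be at most 11 × 11 = 121, which is less than 127.
So some server holds at least ⌈127/11⌉ = 12 files.

12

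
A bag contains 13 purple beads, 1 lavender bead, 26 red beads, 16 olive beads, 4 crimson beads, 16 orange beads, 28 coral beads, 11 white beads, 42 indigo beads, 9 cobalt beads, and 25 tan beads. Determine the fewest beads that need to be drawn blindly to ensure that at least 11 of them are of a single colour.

95

An adversary could hand out at most 10 beads per colour (lavender, crimson, cobalt run out sooner): 10 + 1 + 10 + 10 + 4 + 10 + 10 + 10 + 10 + 9 + 10 = 94 beads and still no colour has 11.
One more bead lands in a colour already at 10, so 95 draws are enough and 94 are not.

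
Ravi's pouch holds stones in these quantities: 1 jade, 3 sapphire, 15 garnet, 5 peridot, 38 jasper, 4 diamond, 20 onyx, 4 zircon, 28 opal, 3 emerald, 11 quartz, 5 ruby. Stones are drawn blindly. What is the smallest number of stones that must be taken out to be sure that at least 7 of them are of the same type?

The 12 types are the holes; the stones drawn are the pigeons.
To avoid 7 of any one type, the worst case takes at most 6 of each type, or every stone of a type that has fewer than 6.
That gives 1 + 3 + 6 + 5 + 6 + 4 + 6 + 4 + 6 + 3 + 6 + 5 = 55 stones with no type reaching 7.
The next stone forces some type to 7, so 55 + 1 = 56.

56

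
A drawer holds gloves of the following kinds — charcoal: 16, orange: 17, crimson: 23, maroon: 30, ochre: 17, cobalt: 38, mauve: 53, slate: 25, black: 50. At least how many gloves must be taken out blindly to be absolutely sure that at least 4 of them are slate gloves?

In the worst case for collecting slate gloves, every non-slate glove comes out first.
There are 16 + 17 + 23 + 30 + 17 + 38 + 53 + 50 = 244 non-slate gloves altogether.
After those, each further glove must be slate, so 244 + 4 = 248 draws guarantee 4 slate gloves.

248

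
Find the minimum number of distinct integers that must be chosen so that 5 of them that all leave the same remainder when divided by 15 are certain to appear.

By the pigeonhole principle, the 15 residue classes mod 15 are the pigeonholes.
With 60 integers one could put 4 in each residue class and have no class reach 5.
The 61st integer pushes some class to 5, so 15·4 + 1 = 61.

61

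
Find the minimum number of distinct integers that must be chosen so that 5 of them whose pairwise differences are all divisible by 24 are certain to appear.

97

Integers whose pairwise differences are multiples of 24 are exactly those sharing a remainder mod 24. Pigeonhole: the 24 residue classes mod 24 are the pigeonholes.
With 96 integers one could put 4 in each residue class and have no class reach 5.
The 97th integer pushes some class to 5, so 24·4 + 1 = 97.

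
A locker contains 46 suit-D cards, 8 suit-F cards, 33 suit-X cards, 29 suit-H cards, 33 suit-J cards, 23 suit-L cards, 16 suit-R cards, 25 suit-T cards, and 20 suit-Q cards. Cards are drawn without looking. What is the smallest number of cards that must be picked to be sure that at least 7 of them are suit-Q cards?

In the worst case for collecting suit-Q cards, every non-suit-Q card comes out first.
There are 46 + 8 + 33 + 29 + 33 + 23 + 16 + 25 = 213 non-suit-Q cards altogether.
After those, each further card must be suit-Q, so 213 + 7 = 220 draws guarantee 7 suit-Q cards.

220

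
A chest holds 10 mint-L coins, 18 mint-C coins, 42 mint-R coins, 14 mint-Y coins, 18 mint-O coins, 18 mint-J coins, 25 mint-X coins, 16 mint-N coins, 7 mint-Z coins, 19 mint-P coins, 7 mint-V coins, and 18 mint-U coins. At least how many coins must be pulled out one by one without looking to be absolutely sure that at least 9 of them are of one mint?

95

An adversary could hand out at most 8 coins per mint (mint-Z, mint-V run out sooner): 8 + 8 + 8 + 8 + 8 + 8 + 8 + 8 + 7 + 8 + 7 + 8 = 94 coins and still no mint has 9.
One more coin lands in a mint already at 8, so 95 draws are enough and 94 are not.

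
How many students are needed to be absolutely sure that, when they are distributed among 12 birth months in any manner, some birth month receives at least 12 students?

With 132 students one could put exactly 11 in each of the 12 birth months, and no birth month would reach 12.
By pigeonhole, one more student must land in a birth month that already has 11, giving it 12.
So 12 × 11 + 1 = 133 students are required.

133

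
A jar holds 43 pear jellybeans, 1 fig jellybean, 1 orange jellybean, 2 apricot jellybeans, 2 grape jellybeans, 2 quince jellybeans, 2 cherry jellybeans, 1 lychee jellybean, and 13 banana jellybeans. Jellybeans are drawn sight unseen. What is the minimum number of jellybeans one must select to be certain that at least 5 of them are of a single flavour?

20

The 9 flavours are the holes; the jellybeans drawn are the pigeons.
To avoid 5 of any one flavour, the worst case takes at most 4 of each flavour, or every jellybean of a flavour that has fewer than 4.
That gives 4 + 1 + 1 + 2 + 2 + 2 + 2 + 1 + 4 = 19 jellybeans with no flavour reaching 5.
The next jellybean forces some flavour to 5, so 19 + 1 = 20.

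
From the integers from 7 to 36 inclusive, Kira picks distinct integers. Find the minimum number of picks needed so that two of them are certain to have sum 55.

Group the elements by complementary pair {x, 55−x}: {19,36}, {20,35}, {21,34}, …, giving 9 two-element pairs and 12 integers whose partner 55−x falls outside [7,36].
Treating each of those 21 groups as a pigeonhole, one can pick one integer per group — 21 integers — with no two summing to 55.
The 22nd integer lands in an occupied pair, forcing a sum of 55.

22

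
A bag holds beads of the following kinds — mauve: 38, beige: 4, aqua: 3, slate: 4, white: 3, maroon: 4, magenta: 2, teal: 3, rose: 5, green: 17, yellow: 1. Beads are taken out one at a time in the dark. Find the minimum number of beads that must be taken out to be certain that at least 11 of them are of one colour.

50

The 11 colours are the holes; the beads drawn are the pigeons.
To avoid 11 of any one colour, the worst case takes at most 10 of each colour, or every bead of a colour that has fewer than 10.
That gives 10 + 4 + 3 + 4 + 3 + 4 + 2 + 3 + 5 + 10 + 1 = 49 beads with no colour reaching 11.
The next bead forces some colour to 11, so 49 + 1 = 50.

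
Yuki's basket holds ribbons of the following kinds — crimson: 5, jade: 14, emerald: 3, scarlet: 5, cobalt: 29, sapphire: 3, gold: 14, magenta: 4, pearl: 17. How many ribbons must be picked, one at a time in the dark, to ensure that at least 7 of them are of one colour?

The 9 colours are the holes; the ribbons drawn are the pigeons.
To avoid 7 of any one colour, the worst case takes at most 6 of each colour, or every ribbon of a colour that has fewer than 6.
That gives 5 + 6 + 3 + 5 + 6 + 3 + 6 + 4 + 6 = 44 ribbons with no colour reaching 7.
The next ribbon forces some colour to 7, so 44 + 1 = 45.

45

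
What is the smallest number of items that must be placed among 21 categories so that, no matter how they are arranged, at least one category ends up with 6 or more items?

With 105 items one could put exactly 5 in each of the 21 categories, and no category would reach 6.
By the pigeonhole principle, one more item must land in a category that already has 5, giving it 6.
So 21 × 5 + 1 = 106 items are required.

106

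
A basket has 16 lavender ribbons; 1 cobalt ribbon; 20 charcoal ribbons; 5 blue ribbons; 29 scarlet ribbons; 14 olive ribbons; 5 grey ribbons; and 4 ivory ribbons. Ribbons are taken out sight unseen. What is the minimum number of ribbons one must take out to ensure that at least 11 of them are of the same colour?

Put each drawn ribbon into a box by colour. The largest draw with every box below 11 takes min(count, 10) from each colour; colours with fewer than 10 contribute all they have.
Σ min(cᵢ, 10) = 10 + 1 + 10 + 5 + 10 + 10 + 5 + 4 = 55.
Draw number 55 + 1 = 56 must push one box to 11.

56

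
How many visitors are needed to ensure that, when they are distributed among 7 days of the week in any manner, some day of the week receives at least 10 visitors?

64

With 63 visitors one could put exactly 9 in each of the 7 days of the week, and no day of the week would reach 10.
Pigeonhole: one more visitor must land in a day of the week that already has 9, giving it 10.
So 7 × 9 + 1 = 64 visitors are required.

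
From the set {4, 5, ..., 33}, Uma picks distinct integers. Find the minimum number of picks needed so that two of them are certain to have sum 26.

Two chosen integers sum to 26 exactly when both halves of some pair {x, 26−x} with 4 ≤ x ≤ 26−x ≤ 22 are chosen — 9 such pairs.
The remaining 12 elements (those with no distinct partner in range) can never complete a 26-sum, so the worst case takes all of them and one from each pair: 12 + 9 = 21.
By pigeonhole, the 22nd integer has to be the second member of some pair, so 21 + 1 = 22.

22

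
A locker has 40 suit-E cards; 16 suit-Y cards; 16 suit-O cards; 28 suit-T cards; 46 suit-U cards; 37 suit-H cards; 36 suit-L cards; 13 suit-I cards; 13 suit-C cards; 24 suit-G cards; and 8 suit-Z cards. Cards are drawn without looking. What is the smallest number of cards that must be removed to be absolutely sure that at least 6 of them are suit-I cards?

270

In the worst case for collecting suit-I cards, every non-suit-I card comes out first.
There are 40 + 16 + 16 + 28 + 46 + 37 + 36 + 13 + 24 + 8 = 264 non-suit-I cards altogether.
After those, each further card must be suit-I, so 264 + 6 = 270 draws guarantee 6 suit-I cards.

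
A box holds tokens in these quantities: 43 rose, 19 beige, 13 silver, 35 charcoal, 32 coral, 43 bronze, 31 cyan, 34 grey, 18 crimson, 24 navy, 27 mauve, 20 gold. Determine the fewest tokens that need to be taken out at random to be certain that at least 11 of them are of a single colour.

The 12 colours are the holes; the tokens drawn are the pigeons.
To avoid 11 of any one colour, the worst case takes at most 10 of each colour.
That gives 10 + 10 + 10 + 10 + 10 + 10 + 10 + 10 + 10 + 10 + 10 + 10 = 120 tokens with no colour reaching 11.
The next token forces some colour to 11, so 120 + 1 = 121.

121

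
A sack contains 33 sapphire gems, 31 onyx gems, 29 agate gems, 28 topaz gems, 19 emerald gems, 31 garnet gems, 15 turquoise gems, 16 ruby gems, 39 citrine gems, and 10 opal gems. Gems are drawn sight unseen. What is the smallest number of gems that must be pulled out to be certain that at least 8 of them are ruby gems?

243

In the worst case for collecting ruby gems, every non-ruby gem comes out first.
There are 33 + 31 + 29 + 28 + 19 + 31 + 15 + 39 + 10 = 235 non-ruby gems altogether.
After those, each further gem must be ruby, so 235 + 8 = 243 draws guarantee 8 ruby gems.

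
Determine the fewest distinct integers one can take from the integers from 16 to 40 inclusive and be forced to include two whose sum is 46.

19

A set avoiding the sum 46 can contain at most one of each pair {x, 46−x}, plus the 11 elements whose complement lies outside the range or equal to its own complement.
The integers 23, …, 40 (18 of them) are such a set: any two sum to at least 23+24 = 47 > 46.
Any 19th integer completes one of the 7 pairs, so 19 choices force a sum of 46.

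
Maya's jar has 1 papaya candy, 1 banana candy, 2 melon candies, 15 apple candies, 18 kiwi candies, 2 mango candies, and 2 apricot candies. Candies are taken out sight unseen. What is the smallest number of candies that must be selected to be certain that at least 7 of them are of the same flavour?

Put each drawn candy into a box by flavour. The largest draw with every box below 7 takes min(count, 6) from each flavour; flavours with fewer than 6 contribute all they have.
Σ min(cᵢ, 6) = 1 + 1 + 2 + 6 + 6 + 2 + 2 = 20.
Draw number 20 + 1 = 21 must push one box to 7.

21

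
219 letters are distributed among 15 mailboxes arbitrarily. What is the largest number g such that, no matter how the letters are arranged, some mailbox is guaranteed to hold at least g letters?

By pigeonhole, the 15 mailboxes are the holes and the 219 letters are the pigeons.
If every mailbox held at most 14 letters, the total would be at most 15 × 14 = 210, which is less than 219.
So some mailbox holds at least ⌈219/15⌉ = 15 letters.

15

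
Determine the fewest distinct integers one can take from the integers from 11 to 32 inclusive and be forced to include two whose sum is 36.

16

Two chosen integers sum to 36 exactly when both halves of some pair {x, 36−x} with 11 ≤ x ≤ 36−x ≤ 25 are chosen — 7 such pairs.
The remaining 8 elements (those with no distinct partner in range) can never complete a 36-sum, so the worst case takes all of them and one from each pair: 8 + 7 = 15.
By pigeonhole, the 16th integer has to be the second member of some pair, so 15 + 1 = 16.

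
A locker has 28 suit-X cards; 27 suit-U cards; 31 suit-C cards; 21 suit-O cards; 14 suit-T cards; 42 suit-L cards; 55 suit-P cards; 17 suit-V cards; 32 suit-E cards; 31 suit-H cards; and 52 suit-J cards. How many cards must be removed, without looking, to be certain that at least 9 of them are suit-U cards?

332

In the worst case for collecting suit-U cards, every non-suit-U card comes out first.
There are 28 + 31 + 21 + 14 + 42 + 55 + 17 + 32 + 31 + 52 = 323 non-suit-U cards altogether.
After those, each further card must be suit-U, so 323 + 9 = 332 draws guarantee 9 suit-U cards.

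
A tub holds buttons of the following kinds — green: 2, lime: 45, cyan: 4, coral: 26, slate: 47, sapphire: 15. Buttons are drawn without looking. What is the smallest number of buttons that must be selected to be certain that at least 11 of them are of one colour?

47

The 6 colours are the holes; the buttons drawn are the pigeons.
To avoid 11 of any one colour, the worst case takes at most 10 of each colour, or every button of a colour that has fewer than 10.
That gives 2 + 10 + 4 + 10 + 10 + 10 = 46 buttons with no colour reaching 11.
The next button forces some colour to 11, so 46 + 1 = 47.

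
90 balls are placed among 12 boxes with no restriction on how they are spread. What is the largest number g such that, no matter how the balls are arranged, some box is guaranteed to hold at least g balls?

8

The 12 boxes are the holes and the 90 balls are the pigeons.
If every box held at most 7 balls, the total would be at most 12 × 7 = 84, which is less than 90.
So some box holds at least ⌈90/12⌉ = 8 balls.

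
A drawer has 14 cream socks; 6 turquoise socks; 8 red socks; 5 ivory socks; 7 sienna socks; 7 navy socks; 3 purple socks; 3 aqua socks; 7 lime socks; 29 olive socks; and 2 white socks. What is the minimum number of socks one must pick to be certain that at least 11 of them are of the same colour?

An adversary could hand out at most 10 socks per colour (9 colours run out sooner): 10 + 6 + 8 + 5 + 7 + 7 + 3 + 3 + 7 + 10 + 2 = 68 socks and still no colour has 11.
One more sock lands in a colour already at 10, so 69 draws are enough and 68 are not.

69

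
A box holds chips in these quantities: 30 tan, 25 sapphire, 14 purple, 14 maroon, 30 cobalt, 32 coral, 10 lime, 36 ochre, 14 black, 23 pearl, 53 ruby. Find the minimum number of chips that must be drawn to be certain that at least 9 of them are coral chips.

In the worst case for collecting coral chips, every non-coral chip comes out first.
There are 30 + 25 + 14 + 14 + 30 + 10 + 36 + 14 + 23 + 53 = 249 non-coral chips altogether.
After those, each further chip must be coral, so 249 + 9 = 258 draws guarantee 9 coral chips.

258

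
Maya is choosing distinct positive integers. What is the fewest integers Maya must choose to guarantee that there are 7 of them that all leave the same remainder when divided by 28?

169

The 28 residue classes mod 28 are the pigeonholes.
With 168 integers one could put 6 in each residue class and have no class reach 7.
The 169th integer pushes some class to 7, so 28·6 + 1 = 169.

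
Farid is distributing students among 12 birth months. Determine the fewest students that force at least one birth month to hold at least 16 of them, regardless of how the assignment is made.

181

With 180 students one could put exactly 15 in each of the 12 birth months, and no birth month would reach 16.
By pigeonhole, one more student must land in a birth month that already has 15, giving it 16.
So 12 × 15 + 1 = 181 students are required.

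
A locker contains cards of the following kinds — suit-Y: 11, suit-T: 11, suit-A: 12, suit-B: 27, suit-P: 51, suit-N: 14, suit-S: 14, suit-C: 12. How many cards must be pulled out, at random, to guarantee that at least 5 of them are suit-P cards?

In the worst case for collecting suit-P cards, every non-suit-P card comes out first.
There are 11 + 11 + 12 + 27 + 14 + 14 + 12 = 101 non-suit-P cards altogether.
After those, each further card must be suit-P, so 101 + 5 = 106 draws guarantee 5 suit-P cards.

106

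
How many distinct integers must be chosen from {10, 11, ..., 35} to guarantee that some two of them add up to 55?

19

Two chosen integers sum to 55 exactly when both halves of some pair {x, 55−x} with 20 ≤ x ≤ 55−x ≤ 35 are chosen — 8 such pairs.
The remaining 10 elements (those with no distinct partner in range) can never complete a 55-sum, so the worst case takes all of them and one from each pair: 10 + 8 = 18.
The 19th integer has to be the second member of some pair, so 18 + 1 = 19.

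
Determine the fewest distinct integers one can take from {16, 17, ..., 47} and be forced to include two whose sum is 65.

Group the elements by complementary pair {x, 65−x}: {18,47}, {19,46}, {20,45}, …, giving 15 two-element pairs and 2 integers whose partner 65−x falls outside [16,47].
Treating each of those 17 groups as a pigeonhole, one can pick one integer per group — 17 integers — with no two summing to 65.
The 18th integer lands in an occupied pair, forcing a sum of 65.

18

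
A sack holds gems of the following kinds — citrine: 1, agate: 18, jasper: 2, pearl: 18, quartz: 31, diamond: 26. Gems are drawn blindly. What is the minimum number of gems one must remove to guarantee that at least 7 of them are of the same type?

28

By the pigeonhole principle, put each drawn gem into a box by type. The largest draw with every box below 7 takes min(count, 6) from each type; types with fewer than 6 contribute all they have.
Σ min(cᵢ, 6) = 1 + 6 + 2 + 6 + 6 + 6 = 27.
Draw number 27 + 1 = 28 must push one box to 7.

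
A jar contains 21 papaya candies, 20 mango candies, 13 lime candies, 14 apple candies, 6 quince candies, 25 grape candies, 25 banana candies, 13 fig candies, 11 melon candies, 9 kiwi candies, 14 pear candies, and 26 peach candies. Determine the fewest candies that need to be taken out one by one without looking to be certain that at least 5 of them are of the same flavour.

An adversary could hand out at most 4 candies per flavour: 4 + 4 + 4 + 4 + 4 + 4 + 4 + 4 + 4 + 4 + 4 + 4 = 48 candies and still no flavour has 5.
By the pigeonhole principle, one more candy lands in a flavour already at 4, so 49 draws are enough and 48 are not.

49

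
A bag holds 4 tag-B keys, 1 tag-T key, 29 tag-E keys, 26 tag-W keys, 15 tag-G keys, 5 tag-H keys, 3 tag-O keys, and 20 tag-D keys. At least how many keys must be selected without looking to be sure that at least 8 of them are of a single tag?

42

Put each drawn key into a box by tag. The largest draw with every box below 8 takes min(count, 7) from each tag; tags with fewer than 7 contribute all they have.
Σ min(cᵢ, 7) = 4 + 1 + 7 + 7 + 7 + 5 + 3 + 7 = 41.
Draw number 41 + 1 = 42 must push one box to 8.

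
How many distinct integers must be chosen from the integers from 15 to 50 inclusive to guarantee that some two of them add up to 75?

24

Group the elements by complementary pair {x, 75−x}: {25,50}, {26,49}, {27,48}, …, giving 13 two-element pairs and 10 integers whose partner 75−x falls outside [15,50].
Treating each of those 23 groups as a pigeonhole, one can pick one integer per group — 23 integers — with no two summing to 75.
The 24th integer lands in an occupied pair, forcing a sum of 75.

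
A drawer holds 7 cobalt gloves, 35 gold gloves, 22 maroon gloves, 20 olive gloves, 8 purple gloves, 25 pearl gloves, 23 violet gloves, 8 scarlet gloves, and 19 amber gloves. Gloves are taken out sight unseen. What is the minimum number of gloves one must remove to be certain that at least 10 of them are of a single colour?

78

Pigeonhole: put each drawn glove into a box by colour. The largest draw with every box below 10 takes min(count, 9) from each colour; colours with fewer than 9 contribute all they have.
Σ min(cᵢ, 9) = 7 + 9 + 9 + 9 + 8 + 9 + 9 + 8 + 9 = 77.
Draw number 77 + 1 = 78 must push one box to 10.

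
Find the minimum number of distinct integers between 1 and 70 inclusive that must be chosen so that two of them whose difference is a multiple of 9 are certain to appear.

Integers whose pairwise differences are multiples of 9 are exactly those sharing a remainder mod 9. By pigeonhole, the 9 residue classes mod 9 are the pigeonholes.
With 9 integers one could put 1 in each residue class and have no class reach 2.
The 10th integer pushes some class to 2, so 9·1 + 1 = 10.

10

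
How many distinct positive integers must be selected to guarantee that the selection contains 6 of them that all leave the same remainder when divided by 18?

91

By the pigeonhole principle, the 18 residue classes mod 18 are the pigeonholes.
With 90 integers one could put 5 in each residue class and have no class reach 6.
The 91st integer pushes some class to 6, so 18·5 + 1 = 91.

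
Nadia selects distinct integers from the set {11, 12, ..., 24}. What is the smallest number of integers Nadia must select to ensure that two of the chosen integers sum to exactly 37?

9

A set avoiding the sum 37 can contain at most one of each pair {x, 37−x}, plus the 2 elements whose complement lies outside the range.
The integers 11, …, 18 (8 of them) are such a set: any two sum to at least 11+12 = 23 and at most 17+18 = 35 < 37.
Any 9th integer completes one of the 6 pairs, so 9 choices force a sum of 37.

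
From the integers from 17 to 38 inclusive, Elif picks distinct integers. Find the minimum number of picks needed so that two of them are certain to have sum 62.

16

A set avoiding the sum 62 can contain at most one of each pair {x, 62−x}, plus the 8 elements whose complement lies outside the range or equal to its own complement.
The integers 17, …, 31 (15 of them) are such a set: any two sum to at least 17+18 = 35 and at most 30+31 = 61 < 62.
Any 16th integer completes one of the 7 pairs, so 16 choices force a sum of 62.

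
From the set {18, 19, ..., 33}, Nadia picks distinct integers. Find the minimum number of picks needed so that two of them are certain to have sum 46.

12

A set avoiding the sum 46 can contain at most one of each pair {x, 46−x}, plus the 6 elements whose complement lies outside the range or equal to its own complement.
The integers 23, …, 33 (11 of them) are such a set: any two sum to at least 23+24 = 47 > 46.
Any 12th integer completes one of the 5 pairs, so 12 choices force a sum of 46.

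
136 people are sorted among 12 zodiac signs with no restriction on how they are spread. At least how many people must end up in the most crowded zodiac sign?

Pigeonhole: the 12 zodiac signs are the holes and the 136 people are the pigeons.
If every zodiac sign held at most 11 people, the total would be at most 12 × 11 = 132, which is less than 136.
So some zodiac sign holds at least ⌈136/12⌉ = 12 people.

12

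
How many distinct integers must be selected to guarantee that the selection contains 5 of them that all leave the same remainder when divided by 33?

133

Pigeonhole: the 33 residue classes mod 33 are the pigeonholes.
With 132 integers one could put 4 in each residue class and have no class reach 5.
The 133rd integer pushes some class to 5, so 33·4 + 1 = 133.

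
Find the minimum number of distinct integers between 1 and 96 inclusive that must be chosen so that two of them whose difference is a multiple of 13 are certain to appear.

14

Integers whose pairwise differences are multiples of 13 are exactly those sharing a remainder mod 13. Pigeonhole: the 13 residue classes mod 13 are the pigeonholes.
With 13 integers one could put 1 in each residue class and have no class reach 2.
The 14th integer pushes some class to 2, so 13·1 + 1 = 14.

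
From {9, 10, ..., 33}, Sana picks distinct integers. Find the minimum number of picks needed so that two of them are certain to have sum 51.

A set avoiding the sum 51 can contain at most one of each pair {x, 51−x}, plus the 9 elements whose complement lies outside the range.
The integers 9, …, 25 (17 of them) are such a set: any two sum to at least 9+10 = 19 and at most 24+25 = 49 < 51.
Pigeonhole: any 18th integer completes one of the 8 pairs, so 18 choices force a sum of 51.

18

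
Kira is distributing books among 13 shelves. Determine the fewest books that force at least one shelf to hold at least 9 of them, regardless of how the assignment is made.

With 104 books one could put exactly 8 in each of the 13 shelves, and no shelf would reach 9.
By the pigeonhole principle, one more book must land in a shelf that already has 8, giving it 9.
So 13 × 8 + 1 = 105 books are required.

105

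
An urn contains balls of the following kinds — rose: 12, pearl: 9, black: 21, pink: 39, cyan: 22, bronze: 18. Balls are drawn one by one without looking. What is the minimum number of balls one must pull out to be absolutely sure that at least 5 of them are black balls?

105

In the worst case for collecting black balls, every non-black ball comes out first.
There are 12 + 9 + 39 + 22 + 18 = 100 non-black balls altogether.
After those, each further ball must be black, so 100 + 5 = 105 draws guarantee 5 black balls.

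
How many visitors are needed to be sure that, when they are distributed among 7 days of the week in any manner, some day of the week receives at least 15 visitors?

99

With 98 visitors one could put exactly 14 in each of the 7 days of the week, and no day of the week would reach 15.
By the pigeonhole principle, one more visitor must land in a day of the week that already has 14, giving it 15.
So 7 × 14 + 1 = 99 visitors are required.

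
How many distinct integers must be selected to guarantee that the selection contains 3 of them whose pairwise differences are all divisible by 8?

Integers whose pairwise differences are multiples of 8 are exactly those sharing a remainder mod 8. Pigeonhole: the 8 residue classes mod 8 are the pigeonholes.
With 16 integers one could put 2 in each residue class and have no class reach 3.
The 17th integer pushes some class to 3, so 8·2 + 1 = 17.

17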